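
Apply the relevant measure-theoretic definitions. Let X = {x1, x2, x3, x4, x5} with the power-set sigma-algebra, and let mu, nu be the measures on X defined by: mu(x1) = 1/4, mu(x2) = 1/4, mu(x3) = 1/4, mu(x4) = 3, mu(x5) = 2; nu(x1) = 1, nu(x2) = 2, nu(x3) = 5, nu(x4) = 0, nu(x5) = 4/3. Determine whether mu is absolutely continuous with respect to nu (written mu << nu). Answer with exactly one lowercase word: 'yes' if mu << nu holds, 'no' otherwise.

mu << nu means: every nu-null measurable set is also mu-null; equivalently, for every atom x, if nu({x}) = 0 then mu({x}) = 0.
Checking each atom:
  x1: nu = 1 > 0 -> no constraint.
  x2: nu = 2 > 0 -> no constraint.
  x3: nu = 5 > 0 -> no constraint.
  x4: nu = 0, mu = 3 > 0 -> violates mu << nu.
  x5: nu = 4/3 > 0 -> no constraint.
The atom(s) x4 violate the condition (nu = 0 but mu > 0). Therefore mu is NOT absolutely continuous w.r.t. nu.

no


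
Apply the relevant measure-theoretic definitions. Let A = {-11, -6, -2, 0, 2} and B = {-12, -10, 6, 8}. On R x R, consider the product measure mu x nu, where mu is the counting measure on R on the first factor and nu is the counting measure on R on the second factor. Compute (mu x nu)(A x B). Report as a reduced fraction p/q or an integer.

For a measurable rectangle A x B, the product measure satisfies
  (mu x nu)(A x B) = mu(A) * nu(B).
  mu(A) = 5.
  nu(B) = 4.
  (mu x nu)(A x B) = 5 * 4 = 20.

20


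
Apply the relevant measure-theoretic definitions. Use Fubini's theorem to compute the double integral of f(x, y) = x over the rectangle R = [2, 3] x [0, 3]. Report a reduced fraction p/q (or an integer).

f(x, y) is a tensor product of a function of x and a function of y, and both factors are bounded continuous (hence Lebesgue integrable) on the rectangle, so Fubini's theorem applies:
  integral_R f d(m x m) = (integral_a1^b1 x dx) * (integral_a2^b2 1 dy).
Inner integral in x: integral_{2}^{3} x dx = (3^2 - 2^2)/2
  = 5/2.
Inner integral in y: integral_{0}^{3} 1 dy = (3^1 - 0^1)/1
  = 3.
Product: (5/2) * (3) = 15/2.

15/2


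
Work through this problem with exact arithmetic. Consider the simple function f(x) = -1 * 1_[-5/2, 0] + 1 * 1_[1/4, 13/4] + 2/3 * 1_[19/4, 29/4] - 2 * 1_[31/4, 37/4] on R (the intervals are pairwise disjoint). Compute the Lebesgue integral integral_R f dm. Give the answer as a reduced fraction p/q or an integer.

For a simple function f = sum_i c_i * 1_{A_i} with disjoint A_i,
  integral f dm = sum_i c_i * m(A_i).
Lengths of the A_i:
  m(A_1) = 0 - (-5/2) = 5/2.
  m(A_2) = 13/4 - 1/4 = 3.
  m(A_3) = 29/4 - 19/4 = 5/2.
  m(A_4) = 37/4 - 31/4 = 3/2.
Contributions c_i * m(A_i):
  (-1) * (5/2) = -5/2.
  (1) * (3) = 3.
  (2/3) * (5/2) = 5/3.
  (-2) * (3/2) = -3.
Total: -5/2 + 3 + 5/3 - 3 = -5/6.

-5/6


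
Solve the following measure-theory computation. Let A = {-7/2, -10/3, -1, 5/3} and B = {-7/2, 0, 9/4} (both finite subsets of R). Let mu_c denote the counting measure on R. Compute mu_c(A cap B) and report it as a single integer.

Counting measure on a finite set equals cardinality. mu_c(A cap B) = |A cap B| (elements appearing in both).
Enumerating the elements of A that also lie in B gives 1 element(s).
So mu_c(A cap B) = 1.

1


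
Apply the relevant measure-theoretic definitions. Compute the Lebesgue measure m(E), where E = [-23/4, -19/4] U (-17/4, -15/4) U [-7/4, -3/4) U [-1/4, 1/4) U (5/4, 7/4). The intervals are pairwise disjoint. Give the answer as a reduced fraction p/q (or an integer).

For pairwise disjoint intervals, m(union_i I_i) = sum_i m(I_i),
and m is invariant under swapping open/closed endpoints (single points have measure 0).
So m(E) = sum_i (b_i - a_i).
  I_1 has length -19/4 - (-23/4) = 1.
  I_2 has length -15/4 - (-17/4) = 1/2.
  I_3 has length -3/4 - (-7/4) = 1.
  I_4 has length 1/4 - (-1/4) = 1/2.
  I_5 has length 7/4 - 5/4 = 1/2.
Summing:
  m(E) = 1 + 1/2 + 1 + 1/2 + 1/2 = 7/2.

7/2


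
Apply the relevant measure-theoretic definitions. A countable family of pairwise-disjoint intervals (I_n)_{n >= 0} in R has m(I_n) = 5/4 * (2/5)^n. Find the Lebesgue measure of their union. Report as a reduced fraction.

By countable additivity of the Lebesgue measure on pairwise disjoint measurable sets,
  m(union_{n >= 0} I_n) = sum_{n >= 0} m(I_n) = sum_{n >= 0} a * r^n,
  with a = 5/4 and r = 2/5.
Since 0 < r = 2/5 < 1, the geometric series converges:
  sum_{n >= 0} a * r^n = a / (1 - r).
  = 5/4 / (1 - 2/5)
  = 5/4 / (3/5)
  = 25/12.

25/12


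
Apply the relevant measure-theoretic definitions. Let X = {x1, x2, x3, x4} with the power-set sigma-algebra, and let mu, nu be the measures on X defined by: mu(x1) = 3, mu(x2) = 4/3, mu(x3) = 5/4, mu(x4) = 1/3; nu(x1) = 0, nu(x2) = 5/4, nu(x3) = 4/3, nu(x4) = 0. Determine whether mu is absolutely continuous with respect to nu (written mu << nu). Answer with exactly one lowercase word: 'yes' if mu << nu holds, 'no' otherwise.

mu << nu means: every nu-null measurable set is also mu-null; equivalently, for every atom x, if nu({x}) = 0 then mu({x}) = 0.
Checking each atom:
  x1: nu = 0, mu = 3 > 0 -> violates mu << nu.
  x2: nu = 5/4 > 0 -> no constraint.
  x3: nu = 4/3 > 0 -> no constraint.
  x4: nu = 0, mu = 1/3 > 0 -> violates mu << nu.
The atom(s) x1, x4 violate the condition (nu = 0 but mu > 0). Therefore mu is NOT absolutely continuous w.r.t. nu.

no


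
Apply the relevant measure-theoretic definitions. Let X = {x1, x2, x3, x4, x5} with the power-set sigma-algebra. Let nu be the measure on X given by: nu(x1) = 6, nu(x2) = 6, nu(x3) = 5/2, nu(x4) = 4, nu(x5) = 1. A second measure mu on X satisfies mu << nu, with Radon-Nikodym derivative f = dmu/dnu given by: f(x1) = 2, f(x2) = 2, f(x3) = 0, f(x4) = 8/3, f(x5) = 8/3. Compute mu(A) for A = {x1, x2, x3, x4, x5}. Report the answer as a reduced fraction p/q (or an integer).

By the defining property of the Radon-Nikodym derivative, for every measurable set A,
  mu(A) = integral_A f dnu.
Since nu is a discrete measure concentrated on the atoms of X, the integral over A reduces to the sum
  mu(A) = sum_{x in A} f(x) * nu({x}).
Computing each term:
  x1: f(x1) * nu(x1) = 2 * 6 = 12.
  x2: f(x2) * nu(x2) = 2 * 6 = 12.
  x3: f(x3) * nu(x3) = 0 * 5/2 = 0.
  x4: f(x4) * nu(x4) = 8/3 * 4 = 32/3.
  x5: f(x5) * nu(x5) = 8/3 * 1 = 8/3.
Summing: mu(A) = 12 + 12 + 0 + 32/3 + 8/3 = 112/3.

112/3


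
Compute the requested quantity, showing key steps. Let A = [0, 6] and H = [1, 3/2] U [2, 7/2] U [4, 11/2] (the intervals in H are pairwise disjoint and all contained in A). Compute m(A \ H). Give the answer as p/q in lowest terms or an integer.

The ambient interval has length m(A) = 6 - 0 = 6.
Since the holes are disjoint and sit inside A, by finite additivity
  m(H) = sum_i (b_i - a_i), and m(A \ H) = m(A) - m(H).
Computing the hole measures:
  m(H_1) = 3/2 - 1 = 1/2.
  m(H_2) = 7/2 - 2 = 3/2.
  m(H_3) = 11/2 - 4 = 3/2.
Summed: m(H) = 1/2 + 3/2 + 3/2 = 7/2.
So m(A \ H) = 6 - 7/2 = 5/2.

5/2


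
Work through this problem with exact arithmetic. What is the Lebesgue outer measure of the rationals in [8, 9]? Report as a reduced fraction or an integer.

E = Q cap [8, 9] is a subset of Q, which is countable. Enumerate Q = {q_1, q_2, ...}; for any eps > 0, cover q_k by the open interval (q_k - eps/2^(k+1), q_k + eps/2^(k+1)), of length eps/2^k. The total cover length is sum_{k>=1} eps/2^k = eps. Hence m*(E) <= m*(Q) <= eps for every eps > 0, and since outer measure is non-negative, m*(E) = 0.

0


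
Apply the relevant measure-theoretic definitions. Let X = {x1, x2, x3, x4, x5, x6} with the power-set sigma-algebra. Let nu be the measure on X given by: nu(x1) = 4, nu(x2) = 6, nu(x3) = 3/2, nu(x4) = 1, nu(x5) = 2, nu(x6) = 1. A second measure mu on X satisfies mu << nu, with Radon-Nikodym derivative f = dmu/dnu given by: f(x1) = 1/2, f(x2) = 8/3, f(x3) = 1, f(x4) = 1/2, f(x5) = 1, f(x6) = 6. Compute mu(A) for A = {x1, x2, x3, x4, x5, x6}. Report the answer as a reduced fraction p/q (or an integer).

By the defining property of the Radon-Nikodym derivative, for every measurable set A,
  mu(A) = integral_A f dnu.
Since nu is a discrete measure concentrated on the atoms of X, the integral over A reduces to the sum
  mu(A) = sum_{x in A} f(x) * nu({x}).
Computing each term:
  x1: f(x1) * nu(x1) = 1/2 * 4 = 2.
  x2: f(x2) * nu(x2) = 8/3 * 6 = 16.
  x3: f(x3) * nu(x3) = 1 * 3/2 = 3/2.
  x4: f(x4) * nu(x4) = 1/2 * 1 = 1/2.
  x5: f(x5) * nu(x5) = 1 * 2 = 2.
  x6: f(x6) * nu(x6) = 6 * 1 = 6.
Summing: mu(A) = 2 + 16 + 3/2 + 1/2 + 2 + 6 = 28.

28


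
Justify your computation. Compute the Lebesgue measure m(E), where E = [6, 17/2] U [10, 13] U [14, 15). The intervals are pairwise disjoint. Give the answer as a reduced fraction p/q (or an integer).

For pairwise disjoint intervals, m(union_i I_i) = sum_i m(I_i),
and m is invariant under swapping open/closed endpoints (single points have measure 0).
So m(E) = sum_i (b_i - a_i).
  I_1 has length 17/2 - 6 = 5/2.
  I_2 has length 13 - 10 = 3.
  I_3 has length 15 - 14 = 1.
Summing:
  m(E) = 5/2 + 3 + 1 = 13/2.

13/2


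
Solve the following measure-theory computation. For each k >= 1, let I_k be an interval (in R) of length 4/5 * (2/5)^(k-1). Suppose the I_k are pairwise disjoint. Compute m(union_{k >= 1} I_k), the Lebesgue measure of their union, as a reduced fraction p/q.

By countable additivity of the Lebesgue measure on pairwise disjoint measurable sets,
  m(union_{k >= 1} I_k) = sum_{k >= 1} m(I_k) = sum_{k >= 1} a * r^(k-1),
  with a = 4/5 and r = 2/5.
Since 0 < r = 2/5 < 1, the geometric series converges:
  sum_{k >= 1} a * r^(k-1) = a / (1 - r).
  = 4/5 / (1 - 2/5)
  = 4/5 / (3/5)
  = 4/3.

4/3


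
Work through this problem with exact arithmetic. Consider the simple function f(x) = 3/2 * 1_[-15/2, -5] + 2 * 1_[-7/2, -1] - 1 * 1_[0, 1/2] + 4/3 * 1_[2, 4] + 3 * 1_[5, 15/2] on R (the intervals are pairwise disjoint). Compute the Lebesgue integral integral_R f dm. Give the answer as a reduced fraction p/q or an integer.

For a simple function f = sum_i c_i * 1_{A_i} with disjoint A_i,
  integral f dm = sum_i c_i * m(A_i).
Lengths of the A_i:
  m(A_1) = -5 - (-15/2) = 5/2.
  m(A_2) = -1 - (-7/2) = 5/2.
  m(A_3) = 1/2 - 0 = 1/2.
  m(A_4) = 4 - 2 = 2.
  m(A_5) = 15/2 - 5 = 5/2.
Contributions c_i * m(A_i):
  (3/2) * (5/2) = 15/4.
  (2) * (5/2) = 5.
  (-1) * (1/2) = -1/2.
  (4/3) * (2) = 8/3.
  (3) * (5/2) = 15/2.
Total: 15/4 + 5 - 1/2 + 8/3 + 15/2 = 221/12.

221/12


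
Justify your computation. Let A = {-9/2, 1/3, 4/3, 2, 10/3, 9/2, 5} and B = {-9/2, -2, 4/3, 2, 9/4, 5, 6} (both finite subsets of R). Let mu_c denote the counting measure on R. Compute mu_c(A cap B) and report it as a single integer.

Counting measure on a finite set equals cardinality. mu_c(A cap B) = |A cap B| (elements appearing in both).
Enumerating the elements of A that also lie in B gives 4 element(s).
So mu_c(A cap B) = 4.

4


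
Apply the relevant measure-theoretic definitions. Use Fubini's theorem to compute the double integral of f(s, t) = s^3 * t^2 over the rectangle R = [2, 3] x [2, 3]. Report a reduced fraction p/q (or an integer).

f(s, t) is a tensor product of a function of s and a function of t, and both factors are bounded continuous (hence Lebesgue integrable) on the rectangle, so Fubini's theorem applies:
  integral_R f d(m x m) = (integral_a1^b1 s^3 ds) * (integral_a2^b2 t^2 dt).
Inner integral in s: integral_{2}^{3} s^3 ds = (3^4 - 2^4)/4
  = 65/4.
Inner integral in t: integral_{2}^{3} t^2 dt = (3^3 - 2^3)/3
  = 19/3.
Product: (65/4) * (19/3) = 1235/12.

1235/12


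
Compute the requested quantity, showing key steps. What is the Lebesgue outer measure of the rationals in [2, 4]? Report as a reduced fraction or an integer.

E = Q cap [2, 4] is a subset of Q, which is countable. Enumerate Q = {q_1, q_2, ...}; for any eps > 0, cover q_k by the open interval (q_k - eps/2^(k+1), q_k + eps/2^(k+1)), of length eps/2^k. The total cover length is sum_{k>=1} eps/2^k = eps. Hence m*(E) <= m*(Q) <= eps for every eps > 0, and since outer measure is non-negative, m*(E) = 0.

0


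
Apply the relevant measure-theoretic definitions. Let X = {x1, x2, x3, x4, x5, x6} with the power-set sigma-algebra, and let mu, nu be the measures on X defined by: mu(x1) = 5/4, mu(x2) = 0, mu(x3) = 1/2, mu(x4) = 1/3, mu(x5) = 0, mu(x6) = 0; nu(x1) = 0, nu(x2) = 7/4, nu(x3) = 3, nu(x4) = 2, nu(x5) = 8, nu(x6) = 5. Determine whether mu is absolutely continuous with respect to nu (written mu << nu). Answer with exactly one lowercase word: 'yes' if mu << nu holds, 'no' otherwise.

mu << nu means: every nu-null measurable set is also mu-null; equivalently, for every atom x, if nu({x}) = 0 then mu({x}) = 0.
Checking each atom:
  x1: nu = 0, mu = 5/4 > 0 -> violates mu << nu.
  x2: nu = 7/4 > 0 -> no constraint.
  x3: nu = 3 > 0 -> no constraint.
  x4: nu = 2 > 0 -> no constraint.
  x5: nu = 8 > 0 -> no constraint.
  x6: nu = 5 > 0 -> no constraint.
The atom(s) x1 violate the condition (nu = 0 but mu > 0). Therefore mu is NOT absolutely continuous w.r.t. nu.

no


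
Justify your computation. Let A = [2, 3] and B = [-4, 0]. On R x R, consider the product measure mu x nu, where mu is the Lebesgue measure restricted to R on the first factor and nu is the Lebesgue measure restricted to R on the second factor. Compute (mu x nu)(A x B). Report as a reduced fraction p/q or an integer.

For a measurable rectangle A x B, the product measure satisfies
  (mu x nu)(A x B) = mu(A) * nu(B).
  mu(A) = 1.
  nu(B) = 4.
  (mu x nu)(A x B) = 1 * 4 = 4.

4


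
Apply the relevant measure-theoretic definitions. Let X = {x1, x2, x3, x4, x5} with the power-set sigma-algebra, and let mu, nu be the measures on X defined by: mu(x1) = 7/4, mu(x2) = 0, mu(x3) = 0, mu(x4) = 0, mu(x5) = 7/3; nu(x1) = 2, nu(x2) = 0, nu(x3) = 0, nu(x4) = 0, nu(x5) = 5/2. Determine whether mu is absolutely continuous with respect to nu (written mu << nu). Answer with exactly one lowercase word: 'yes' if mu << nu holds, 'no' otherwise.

mu << nu means: every nu-null measurable set is also mu-null; equivalently, for every atom x, if nu({x}) = 0 then mu({x}) = 0.
Checking each atom:
  x1: nu = 2 > 0 -> no constraint.
  x2: nu = 0, mu = 0 -> consistent with mu << nu.
  x3: nu = 0, mu = 0 -> consistent with mu << nu.
  x4: nu = 0, mu = 0 -> consistent with mu << nu.
  x5: nu = 5/2 > 0 -> no constraint.
No atom violates the condition. Therefore mu << nu.

yes


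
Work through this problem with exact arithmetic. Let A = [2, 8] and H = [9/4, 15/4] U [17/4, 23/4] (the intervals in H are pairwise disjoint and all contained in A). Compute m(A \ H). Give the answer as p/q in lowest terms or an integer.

The ambient interval has length m(A) = 8 - 2 = 6.
Since the holes are disjoint and sit inside A, by finite additivity
  m(H) = sum_i (b_i - a_i), and m(A \ H) = m(A) - m(H).
Computing the hole measures:
  m(H_1) = 15/4 - 9/4 = 3/2.
  m(H_2) = 23/4 - 17/4 = 3/2.
Summed: m(H) = 3/2 + 3/2 = 3.
So m(A \ H) = 6 - 3 = 3.

3


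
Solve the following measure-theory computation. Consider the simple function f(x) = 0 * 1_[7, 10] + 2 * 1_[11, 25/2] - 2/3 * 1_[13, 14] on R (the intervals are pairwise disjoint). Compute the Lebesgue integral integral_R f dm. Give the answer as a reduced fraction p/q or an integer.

For a simple function f = sum_i c_i * 1_{A_i} with disjoint A_i,
  integral f dm = sum_i c_i * m(A_i).
Lengths of the A_i:
  m(A_1) = 10 - 7 = 3.
  m(A_2) = 25/2 - 11 = 3/2.
  m(A_3) = 14 - 13 = 1.
Contributions c_i * m(A_i):
  (0) * (3) = 0.
  (2) * (3/2) = 3.
  (-2/3) * (1) = -2/3.
Total: 0 + 3 - 2/3 = 7/3.

7/3


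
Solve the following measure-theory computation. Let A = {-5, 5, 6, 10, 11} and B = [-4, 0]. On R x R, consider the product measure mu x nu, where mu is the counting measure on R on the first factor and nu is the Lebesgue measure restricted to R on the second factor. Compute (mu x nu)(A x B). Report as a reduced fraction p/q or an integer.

For a measurable rectangle A x B, the product measure satisfies
  (mu x nu)(A x B) = mu(A) * nu(B).
  mu(A) = 5.
  nu(B) = 4.
  (mu x nu)(A x B) = 5 * 4 = 20.

20


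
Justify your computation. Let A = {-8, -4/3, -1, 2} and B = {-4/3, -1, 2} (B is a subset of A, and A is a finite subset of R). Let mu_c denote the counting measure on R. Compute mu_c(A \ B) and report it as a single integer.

Counting measure assigns mu_c(E) = |E| (number of elements) when E is finite. For B subset A, A \ B is the set of elements of A not in B, so |A \ B| = |A| - |B|.
|A| = 4, |B| = 3, so mu_c(A \ B) = 4 - 3 = 1.

1


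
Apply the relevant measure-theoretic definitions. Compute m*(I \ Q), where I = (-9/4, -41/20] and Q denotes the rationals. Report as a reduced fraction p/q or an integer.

The interval I = (-9/4, -41/20] has m(I) = -41/20 - (-9/4) = 1/5 (endpoints are measure-zero, so open/closed/half-open agree). Write I = (I cap Q) u (I \ Q). The rationals in I are countable, so m*(I cap Q) = 0 (cover each rational by intervals whose total length is arbitrarily small). By countable subadditivity m*(I) <= m*(I cap Q) + m*(I \ Q), hence m*(I \ Q) >= m(I) = 1/5. The reverse inequality m*(I \ Q) <= m*(I) = 1/5 is trivial since (I \ Q) is a subset of I. Therefore m*(I \ Q) = 1/5.

1/5


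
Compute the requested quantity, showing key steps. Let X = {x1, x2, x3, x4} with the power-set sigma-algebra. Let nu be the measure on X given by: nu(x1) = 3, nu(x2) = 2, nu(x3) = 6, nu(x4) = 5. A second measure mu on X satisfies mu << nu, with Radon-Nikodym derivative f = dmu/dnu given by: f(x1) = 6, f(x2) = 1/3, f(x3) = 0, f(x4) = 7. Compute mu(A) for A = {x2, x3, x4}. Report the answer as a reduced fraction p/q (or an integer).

By the defining property of the Radon-Nikodym derivative, for every measurable set A,
  mu(A) = integral_A f dnu.
Since nu is a discrete measure concentrated on the atoms of X, the integral over A reduces to the sum
  mu(A) = sum_{x in A} f(x) * nu({x}).
Computing each term:
  x2: f(x2) * nu(x2) = 1/3 * 2 = 2/3.
  x3: f(x3) * nu(x3) = 0 * 6 = 0.
  x4: f(x4) * nu(x4) = 7 * 5 = 35.
Summing: mu(A) = 2/3 + 0 + 35 = 107/3.

107/3


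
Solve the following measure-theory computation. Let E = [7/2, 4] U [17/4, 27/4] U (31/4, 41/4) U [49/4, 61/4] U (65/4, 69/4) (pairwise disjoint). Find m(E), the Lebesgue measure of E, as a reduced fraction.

For pairwise disjoint intervals, m(union_i I_i) = sum_i m(I_i),
and m is invariant under swapping open/closed endpoints (single points have measure 0).
So m(E) = sum_i (b_i - a_i).
  I_1 has length 4 - 7/2 = 1/2.
  I_2 has length 27/4 - 17/4 = 5/2.
  I_3 has length 41/4 - 31/4 = 5/2.
  I_4 has length 61/4 - 49/4 = 3.
  I_5 has length 69/4 - 65/4 = 1.
Summing:
  m(E) = 1/2 + 5/2 + 5/2 + 3 + 1 = 19/2.

19/2


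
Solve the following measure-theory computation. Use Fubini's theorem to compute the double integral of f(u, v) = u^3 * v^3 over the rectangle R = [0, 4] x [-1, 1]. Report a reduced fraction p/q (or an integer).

f(u, v) is a tensor product of a function of u and a function of v, and both factors are bounded continuous (hence Lebesgue integrable) on the rectangle, so Fubini's theorem applies:
  integral_R f d(m x m) = (integral_a1^b1 u^3 du) * (integral_a2^b2 v^3 dv).
Inner integral in u: integral_{0}^{4} u^3 du = (4^4 - 0^4)/4
  = 64.
Inner integral in v: integral_{-1}^{1} v^3 dv = (1^4 - (-1)^4)/4
  = 0.
Product: (64) * (0) = 0.

0


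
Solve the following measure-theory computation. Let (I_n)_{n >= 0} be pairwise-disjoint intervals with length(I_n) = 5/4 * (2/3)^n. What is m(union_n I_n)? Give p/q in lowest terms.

By countable additivity of the Lebesgue measure on pairwise disjoint measurable sets,
  m(union_{n >= 0} I_n) = sum_{n >= 0} m(I_n) = sum_{n >= 0} a * r^n,
  with a = 5/4 and r = 2/3.
Since 0 < r = 2/3 < 1, the geometric series converges:
  sum_{n >= 0} a * r^n = a / (1 - r).
  = 5/4 / (1 - 2/3)
  = 5/4 / (1/3)
  = 15/4.

15/4


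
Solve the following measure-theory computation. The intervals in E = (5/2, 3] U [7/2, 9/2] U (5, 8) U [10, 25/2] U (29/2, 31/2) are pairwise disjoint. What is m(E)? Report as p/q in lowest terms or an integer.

For pairwise disjoint intervals, m(union_i I_i) = sum_i m(I_i),
and m is invariant under swapping open/closed endpoints (single points have measure 0).
So m(E) = sum_i (b_i - a_i).
  I_1 has length 3 - 5/2 = 1/2.
  I_2 has length 9/2 - 7/2 = 1.
  I_3 has length 8 - 5 = 3.
  I_4 has length 25/2 - 10 = 5/2.
  I_5 has length 31/2 - 29/2 = 1.
Summing:
  m(E) = 1/2 + 1 + 3 + 5/2 + 1 = 8.

8


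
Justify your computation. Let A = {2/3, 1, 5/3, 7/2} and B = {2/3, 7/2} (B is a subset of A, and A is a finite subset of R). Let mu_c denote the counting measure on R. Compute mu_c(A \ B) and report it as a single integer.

Counting measure assigns mu_c(E) = |E| (number of elements) when E is finite. For B subset A, A \ B is the set of elements of A not in B, so |A \ B| = |A| - |B|.
|A| = 4, |B| = 2, so mu_c(A \ B) = 4 - 2 = 2.

2


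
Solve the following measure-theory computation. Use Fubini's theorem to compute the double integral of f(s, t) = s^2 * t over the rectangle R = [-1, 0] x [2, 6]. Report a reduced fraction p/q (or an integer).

f(s, t) is a tensor product of a function of s and a function of t, and both factors are bounded continuous (hence Lebesgue integrable) on the rectangle, so Fubini's theorem applies:
  integral_R f d(m x m) = (integral_a1^b1 s^2 ds) * (integral_a2^b2 t dt).
Inner integral in s: integral_{-1}^{0} s^2 ds = (0^3 - (-1)^3)/3
  = 1/3.
Inner integral in t: integral_{2}^{6} t dt = (6^2 - 2^2)/2
  = 16.
Product: (1/3) * (16) = 16/3.

16/3


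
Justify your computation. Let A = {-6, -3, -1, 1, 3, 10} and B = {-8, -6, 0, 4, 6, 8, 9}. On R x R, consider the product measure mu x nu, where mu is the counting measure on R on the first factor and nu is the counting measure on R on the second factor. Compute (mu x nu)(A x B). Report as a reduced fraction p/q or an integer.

For a measurable rectangle A x B, the product measure satisfies
  (mu x nu)(A x B) = mu(A) * nu(B).
  mu(A) = 6.
  nu(B) = 7.
  (mu x nu)(A x B) = 6 * 7 = 42.

42


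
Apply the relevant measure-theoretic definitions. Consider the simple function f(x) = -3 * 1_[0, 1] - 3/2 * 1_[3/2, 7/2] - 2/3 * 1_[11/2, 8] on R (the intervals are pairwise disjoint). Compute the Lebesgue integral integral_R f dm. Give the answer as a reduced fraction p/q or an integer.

For a simple function f = sum_i c_i * 1_{A_i} with disjoint A_i,
  integral f dm = sum_i c_i * m(A_i).
Lengths of the A_i:
  m(A_1) = 1 - 0 = 1.
  m(A_2) = 7/2 - 3/2 = 2.
  m(A_3) = 8 - 11/2 = 5/2.
Contributions c_i * m(A_i):
  (-3) * (1) = -3.
  (-3/2) * (2) = -3.
  (-2/3) * (5/2) = -5/3.
Total: -3 - 3 - 5/3 = -23/3.

-23/3


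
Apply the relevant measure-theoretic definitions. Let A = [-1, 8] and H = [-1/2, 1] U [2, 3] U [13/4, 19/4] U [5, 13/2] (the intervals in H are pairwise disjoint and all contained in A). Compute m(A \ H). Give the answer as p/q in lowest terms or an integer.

The ambient interval has length m(A) = 8 - (-1) = 9.
Since the holes are disjoint and sit inside A, by finite additivity
  m(H) = sum_i (b_i - a_i), and m(A \ H) = m(A) - m(H).
Computing the hole measures:
  m(H_1) = 1 - (-1/2) = 3/2.
  m(H_2) = 3 - 2 = 1.
  m(H_3) = 19/4 - 13/4 = 3/2.
  m(H_4) = 13/2 - 5 = 3/2.
Summed: m(H) = 3/2 + 1 + 3/2 + 3/2 = 11/2.
So m(A \ H) = 9 - 11/2 = 7/2.

7/2


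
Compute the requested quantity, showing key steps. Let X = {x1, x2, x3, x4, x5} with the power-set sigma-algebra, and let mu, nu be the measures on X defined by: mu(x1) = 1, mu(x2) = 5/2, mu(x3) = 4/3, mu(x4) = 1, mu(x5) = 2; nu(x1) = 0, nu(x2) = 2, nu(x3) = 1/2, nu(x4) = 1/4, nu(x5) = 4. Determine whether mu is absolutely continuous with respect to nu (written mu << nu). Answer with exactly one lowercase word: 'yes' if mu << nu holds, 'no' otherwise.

mu << nu means: every nu-null measurable set is also mu-null; equivalently, for every atom x, if nu({x}) = 0 then mu({x}) = 0.
Checking each atom:
  x1: nu = 0, mu = 1 > 0 -> violates mu << nu.
  x2: nu = 2 > 0 -> no constraint.
  x3: nu = 1/2 > 0 -> no constraint.
  x4: nu = 1/4 > 0 -> no constraint.
  x5: nu = 4 > 0 -> no constraint.
The atom(s) x1 violate the condition (nu = 0 but mu > 0). Therefore mu is NOT absolutely continuous w.r.t. nu.

no


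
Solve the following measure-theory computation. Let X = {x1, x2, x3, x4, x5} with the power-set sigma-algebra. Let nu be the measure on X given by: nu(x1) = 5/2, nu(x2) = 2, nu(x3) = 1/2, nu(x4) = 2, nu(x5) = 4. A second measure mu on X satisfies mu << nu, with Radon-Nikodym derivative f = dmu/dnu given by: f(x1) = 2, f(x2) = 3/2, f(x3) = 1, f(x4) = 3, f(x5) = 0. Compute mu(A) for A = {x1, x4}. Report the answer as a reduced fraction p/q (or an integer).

By the defining property of the Radon-Nikodym derivative, for every measurable set A,
  mu(A) = integral_A f dnu.
Since nu is a discrete measure concentrated on the atoms of X, the integral over A reduces to the sum
  mu(A) = sum_{x in A} f(x) * nu({x}).
Computing each term:
  x1: f(x1) * nu(x1) = 2 * 5/2 = 5.
  x4: f(x4) * nu(x4) = 3 * 2 = 6.
Summing: mu(A) = 5 + 6 = 11.

11


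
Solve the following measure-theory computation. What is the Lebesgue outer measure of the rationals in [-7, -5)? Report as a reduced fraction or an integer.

E = Q cap [-7, -5) is a subset of Q, which is countable. Enumerate Q = {q_1, q_2, ...}; for any eps > 0, cover q_k by the open interval (q_k - eps/2^(k+1), q_k + eps/2^(k+1)), of length eps/2^k. The total cover length is sum_{k>=1} eps/2^k = eps. Hence m*(E) <= m*(Q) <= eps for every eps > 0, and since outer measure is non-negative, m*(E) = 0.

0


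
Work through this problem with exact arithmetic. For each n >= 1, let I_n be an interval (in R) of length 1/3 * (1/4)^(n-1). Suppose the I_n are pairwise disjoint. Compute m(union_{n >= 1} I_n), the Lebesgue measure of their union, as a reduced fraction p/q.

By countable additivity of the Lebesgue measure on pairwise disjoint measurable sets,
  m(union_{n >= 1} I_n) = sum_{n >= 1} m(I_n) = sum_{n >= 1} a * r^(n-1),
  with a = 1/3 and r = 1/4.
Since 0 < r = 1/4 < 1, the geometric series converges:
  sum_{n >= 1} a * r^(n-1) = a / (1 - r).
  = 1/3 / (1 - 1/4)
  = 1/3 / (3/4)
  = 4/9.

4/9


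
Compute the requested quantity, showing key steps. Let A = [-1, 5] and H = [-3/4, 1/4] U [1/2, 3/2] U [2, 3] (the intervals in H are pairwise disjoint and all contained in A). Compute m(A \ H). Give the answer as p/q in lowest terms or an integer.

The ambient interval has length m(A) = 5 - (-1) = 6.
Since the holes are disjoint and sit inside A, by finite additivity
  m(H) = sum_i (b_i - a_i), and m(A \ H) = m(A) - m(H).
Computing the hole measures:
  m(H_1) = 1/4 - (-3/4) = 1.
  m(H_2) = 3/2 - 1/2 = 1.
  m(H_3) = 3 - 2 = 1.
Summed: m(H) = 1 + 1 + 1 = 3.
So m(A \ H) = 6 - 3 = 3.

3


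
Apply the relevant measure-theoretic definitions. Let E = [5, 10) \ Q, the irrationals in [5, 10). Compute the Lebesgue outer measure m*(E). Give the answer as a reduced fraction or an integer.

The interval I = [5, 10) has m(I) = 10 - 5 = 5 (endpoints are measure-zero, so open/closed/half-open agree). Write I = (I cap Q) u (I \ Q). The rationals in I are countable, so m*(I cap Q) = 0 (cover each rational by intervals whose total length is arbitrarily small). By countable subadditivity m*(I) <= m*(I cap Q) + m*(I \ Q), hence m*(I \ Q) >= m(I) = 5. The reverse inequality m*(I \ Q) <= m*(I) = 5 is trivial since (I \ Q) is a subset of I. Therefore m*(I \ Q) = 5.

5


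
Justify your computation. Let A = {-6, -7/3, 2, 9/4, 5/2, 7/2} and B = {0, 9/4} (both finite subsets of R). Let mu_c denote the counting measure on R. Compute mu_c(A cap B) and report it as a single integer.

Counting measure on a finite set equals cardinality. mu_c(A cap B) = |A cap B| (elements appearing in both).
Enumerating the elements of A that also lie in B gives 1 element(s).
So mu_c(A cap B) = 1.

1


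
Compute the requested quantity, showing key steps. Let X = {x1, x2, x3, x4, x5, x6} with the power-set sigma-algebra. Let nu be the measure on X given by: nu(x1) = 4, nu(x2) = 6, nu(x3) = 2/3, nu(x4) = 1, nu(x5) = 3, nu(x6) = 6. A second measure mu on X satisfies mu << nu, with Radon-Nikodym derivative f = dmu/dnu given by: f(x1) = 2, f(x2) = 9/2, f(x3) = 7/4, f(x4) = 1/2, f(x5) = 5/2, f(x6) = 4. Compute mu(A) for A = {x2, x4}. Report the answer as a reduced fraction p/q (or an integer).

By the defining property of the Radon-Nikodym derivative, for every measurable set A,
  mu(A) = integral_A f dnu.
Since nu is a discrete measure concentrated on the atoms of X, the integral over A reduces to the sum
  mu(A) = sum_{x in A} f(x) * nu({x}).
Computing each term:
  x2: f(x2) * nu(x2) = 9/2 * 6 = 27.
  x4: f(x4) * nu(x4) = 1/2 * 1 = 1/2.
Summing: mu(A) = 27 + 1/2 = 55/2.

55/2


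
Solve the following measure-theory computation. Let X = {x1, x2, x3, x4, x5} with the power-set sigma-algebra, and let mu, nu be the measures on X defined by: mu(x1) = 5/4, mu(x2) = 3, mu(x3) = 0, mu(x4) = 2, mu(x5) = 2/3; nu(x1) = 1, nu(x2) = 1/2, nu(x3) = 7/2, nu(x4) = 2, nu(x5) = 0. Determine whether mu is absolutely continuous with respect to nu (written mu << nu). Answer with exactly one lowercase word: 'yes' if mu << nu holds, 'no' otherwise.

mu << nu means: every nu-null measurable set is also mu-null; equivalently, for every atom x, if nu({x}) = 0 then mu({x}) = 0.
Checking each atom:
  x1: nu = 1 > 0 -> no constraint.
  x2: nu = 1/2 > 0 -> no constraint.
  x3: nu = 7/2 > 0 -> no constraint.
  x4: nu = 2 > 0 -> no constraint.
  x5: nu = 0, mu = 2/3 > 0 -> violates mu << nu.
The atom(s) x5 violate the condition (nu = 0 but mu > 0). Therefore mu is NOT absolutely continuous w.r.t. nu.

no


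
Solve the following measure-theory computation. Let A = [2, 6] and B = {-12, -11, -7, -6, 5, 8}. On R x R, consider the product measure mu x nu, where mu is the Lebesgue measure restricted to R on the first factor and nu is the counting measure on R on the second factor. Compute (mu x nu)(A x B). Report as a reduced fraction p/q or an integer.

For a measurable rectangle A x B, the product measure satisfies
  (mu x nu)(A x B) = mu(A) * nu(B).
  mu(A) = 4.
  nu(B) = 6.
  (mu x nu)(A x B) = 4 * 6 = 24.

24


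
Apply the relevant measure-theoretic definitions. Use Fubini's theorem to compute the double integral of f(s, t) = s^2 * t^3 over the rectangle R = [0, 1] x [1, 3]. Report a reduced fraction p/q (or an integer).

f(s, t) is a tensor product of a function of s and a function of t, and both factors are bounded continuous (hence Lebesgue integrable) on the rectangle, so Fubini's theorem applies:
  integral_R f d(m x m) = (integral_a1^b1 s^2 ds) * (integral_a2^b2 t^3 dt).
Inner integral in s: integral_{0}^{1} s^2 ds = (1^3 - 0^3)/3
  = 1/3.
Inner integral in t: integral_{1}^{3} t^3 dt = (3^4 - 1^4)/4
  = 20.
Product: (1/3) * (20) = 20/3.

20/3


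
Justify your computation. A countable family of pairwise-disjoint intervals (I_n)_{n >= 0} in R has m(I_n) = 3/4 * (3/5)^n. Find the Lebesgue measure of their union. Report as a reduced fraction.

By countable additivity of the Lebesgue measure on pairwise disjoint measurable sets,
  m(union_{n >= 0} I_n) = sum_{n >= 0} m(I_n) = sum_{n >= 0} a * r^n,
  with a = 3/4 and r = 3/5.
Since 0 < r = 3/5 < 1, the geometric series converges:
  sum_{n >= 0} a * r^n = a / (1 - r).
  = 3/4 / (1 - 3/5)
  = 3/4 / (2/5)
  = 15/8.

15/8


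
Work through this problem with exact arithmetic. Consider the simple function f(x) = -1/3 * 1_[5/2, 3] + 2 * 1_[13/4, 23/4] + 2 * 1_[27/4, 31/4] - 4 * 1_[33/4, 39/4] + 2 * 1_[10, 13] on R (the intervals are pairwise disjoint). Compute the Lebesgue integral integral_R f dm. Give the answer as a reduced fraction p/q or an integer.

For a simple function f = sum_i c_i * 1_{A_i} with disjoint A_i,
  integral f dm = sum_i c_i * m(A_i).
Lengths of the A_i:
  m(A_1) = 3 - 5/2 = 1/2.
  m(A_2) = 23/4 - 13/4 = 5/2.
  m(A_3) = 31/4 - 27/4 = 1.
  m(A_4) = 39/4 - 33/4 = 3/2.
  m(A_5) = 13 - 10 = 3.
Contributions c_i * m(A_i):
  (-1/3) * (1/2) = -1/6.
  (2) * (5/2) = 5.
  (2) * (1) = 2.
  (-4) * (3/2) = -6.
  (2) * (3) = 6.
Total: -1/6 + 5 + 2 - 6 + 6 = 41/6.

41/6


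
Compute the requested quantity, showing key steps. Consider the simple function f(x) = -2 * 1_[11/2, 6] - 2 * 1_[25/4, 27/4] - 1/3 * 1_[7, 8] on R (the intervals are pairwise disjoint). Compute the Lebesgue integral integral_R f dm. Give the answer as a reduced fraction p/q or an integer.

For a simple function f = sum_i c_i * 1_{A_i} with disjoint A_i,
  integral f dm = sum_i c_i * m(A_i).
Lengths of the A_i:
  m(A_1) = 6 - 11/2 = 1/2.
  m(A_2) = 27/4 - 25/4 = 1/2.
  m(A_3) = 8 - 7 = 1.
Contributions c_i * m(A_i):
  (-2) * (1/2) = -1.
  (-2) * (1/2) = -1.
  (-1/3) * (1) = -1/3.
Total: -1 - 1 - 1/3 = -7/3.

-7/3


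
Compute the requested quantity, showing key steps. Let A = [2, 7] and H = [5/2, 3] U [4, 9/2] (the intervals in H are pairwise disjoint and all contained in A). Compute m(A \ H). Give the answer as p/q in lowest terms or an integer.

The ambient interval has length m(A) = 7 - 2 = 5.
Since the holes are disjoint and sit inside A, by finite additivity
  m(H) = sum_i (b_i - a_i), and m(A \ H) = m(A) - m(H).
Computing the hole measures:
  m(H_1) = 3 - 5/2 = 1/2.
  m(H_2) = 9/2 - 4 = 1/2.
Summed: m(H) = 1/2 + 1/2 = 1.
So m(A \ H) = 5 - 1 = 4.

4


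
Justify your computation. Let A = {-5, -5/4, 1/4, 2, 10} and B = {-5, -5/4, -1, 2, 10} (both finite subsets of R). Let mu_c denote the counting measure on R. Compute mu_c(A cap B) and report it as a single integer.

Counting measure on a finite set equals cardinality. mu_c(A cap B) = |A cap B| (elements appearing in both).
Enumerating the elements of A that also lie in B gives 4 element(s).
So mu_c(A cap B) = 4.

4


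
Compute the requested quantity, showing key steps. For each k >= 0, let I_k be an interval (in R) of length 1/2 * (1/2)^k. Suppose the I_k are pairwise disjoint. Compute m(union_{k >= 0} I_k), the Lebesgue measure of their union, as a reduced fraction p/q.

By countable additivity of the Lebesgue measure on pairwise disjoint measurable sets,
  m(union_{k >= 0} I_k) = sum_{k >= 0} m(I_k) = sum_{k >= 0} a * r^k,
  with a = 1/2 and r = 1/2.
Since 0 < r = 1/2 < 1, the geometric series converges:
  sum_{k >= 0} a * r^k = a / (1 - r).
  = 1/2 / (1 - 1/2)
  = 1/2 / (1/2)
  = 1.

1


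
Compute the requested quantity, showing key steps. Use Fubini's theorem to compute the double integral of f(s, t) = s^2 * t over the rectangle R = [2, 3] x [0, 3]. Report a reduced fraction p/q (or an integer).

f(s, t) is a tensor product of a function of s and a function of t, and both factors are bounded continuous (hence Lebesgue integrable) on the rectangle, so Fubini's theorem applies:
  integral_R f d(m x m) = (integral_a1^b1 s^2 ds) * (integral_a2^b2 t dt).
Inner integral in s: integral_{2}^{3} s^2 ds = (3^3 - 2^3)/3
  = 19/3.
Inner integral in t: integral_{0}^{3} t dt = (3^2 - 0^2)/2
  = 9/2.
Product: (19/3) * (9/2) = 57/2.

57/2


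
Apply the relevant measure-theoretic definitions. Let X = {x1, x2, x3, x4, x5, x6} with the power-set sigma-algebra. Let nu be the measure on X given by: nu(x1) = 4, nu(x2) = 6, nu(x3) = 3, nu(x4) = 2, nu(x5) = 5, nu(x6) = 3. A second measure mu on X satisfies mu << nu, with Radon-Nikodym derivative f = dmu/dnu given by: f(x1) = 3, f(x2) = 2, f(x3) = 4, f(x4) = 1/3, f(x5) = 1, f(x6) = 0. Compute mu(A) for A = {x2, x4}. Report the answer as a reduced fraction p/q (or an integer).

By the defining property of the Radon-Nikodym derivative, for every measurable set A,
  mu(A) = integral_A f dnu.
Since nu is a discrete measure concentrated on the atoms of X, the integral over A reduces to the sum
  mu(A) = sum_{x in A} f(x) * nu({x}).
Computing each term:
  x2: f(x2) * nu(x2) = 2 * 6 = 12.
  x4: f(x4) * nu(x4) = 1/3 * 2 = 2/3.
Summing: mu(A) = 12 + 2/3 = 38/3.

38/3


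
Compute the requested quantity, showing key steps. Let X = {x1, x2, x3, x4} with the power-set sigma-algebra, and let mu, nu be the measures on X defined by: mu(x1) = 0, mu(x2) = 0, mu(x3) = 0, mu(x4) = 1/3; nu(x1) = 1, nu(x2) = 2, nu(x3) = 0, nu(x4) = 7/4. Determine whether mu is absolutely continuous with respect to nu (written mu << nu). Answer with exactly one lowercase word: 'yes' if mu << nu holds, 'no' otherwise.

mu << nu means: every nu-null measurable set is also mu-null; equivalently, for every atom x, if nu({x}) = 0 then mu({x}) = 0.
Checking each atom:
  x1: nu = 1 > 0 -> no constraint.
  x2: nu = 2 > 0 -> no constraint.
  x3: nu = 0, mu = 0 -> consistent with mu << nu.
  x4: nu = 7/4 > 0 -> no constraint.
No atom violates the condition. Therefore mu << nu.

yes


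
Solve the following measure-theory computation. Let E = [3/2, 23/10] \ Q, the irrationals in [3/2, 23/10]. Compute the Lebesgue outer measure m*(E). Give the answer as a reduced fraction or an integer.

The interval I = [3/2, 23/10] has m(I) = 23/10 - 3/2 = 4/5 (endpoints are measure-zero, so open/closed/half-open agree). Write I = (I cap Q) u (I \ Q). The rationals in I are countable, so m*(I cap Q) = 0 (cover each rational by intervals whose total length is arbitrarily small). By countable subadditivity m*(I) <= m*(I cap Q) + m*(I \ Q), hence m*(I \ Q) >= m(I) = 4/5. The reverse inequality m*(I \ Q) <= m*(I) = 4/5 is trivial since (I \ Q) is a subset of I. Therefore m*(I \ Q) = 4/5.

4/5


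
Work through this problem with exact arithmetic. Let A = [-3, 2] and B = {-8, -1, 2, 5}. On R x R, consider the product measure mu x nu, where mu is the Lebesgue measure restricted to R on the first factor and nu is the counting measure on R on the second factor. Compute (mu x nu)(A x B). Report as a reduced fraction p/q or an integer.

For a measurable rectangle A x B, the product measure satisfies
  (mu x nu)(A x B) = mu(A) * nu(B).
  mu(A) = 5.
  nu(B) = 4.
  (mu x nu)(A x B) = 5 * 4 = 20.

20


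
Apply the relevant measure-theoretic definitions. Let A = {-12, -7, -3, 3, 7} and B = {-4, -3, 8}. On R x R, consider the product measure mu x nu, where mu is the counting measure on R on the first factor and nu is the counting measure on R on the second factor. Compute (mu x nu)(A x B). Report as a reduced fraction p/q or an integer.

For a measurable rectangle A x B, the product measure satisfies
  (mu x nu)(A x B) = mu(A) * nu(B).
  mu(A) = 5.
  nu(B) = 3.
  (mu x nu)(A x B) = 5 * 3 = 15.

15


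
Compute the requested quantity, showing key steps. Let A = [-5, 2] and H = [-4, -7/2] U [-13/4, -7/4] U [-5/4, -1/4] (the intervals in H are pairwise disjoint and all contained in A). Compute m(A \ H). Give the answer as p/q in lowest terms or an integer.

The ambient interval has length m(A) = 2 - (-5) = 7.
Since the holes are disjoint and sit inside A, by finite additivity
  m(H) = sum_i (b_i - a_i), and m(A \ H) = m(A) - m(H).
Computing the hole measures:
  m(H_1) = -7/2 - (-4) = 1/2.
  m(H_2) = -7/4 - (-13/4) = 3/2.
  m(H_3) = -1/4 - (-5/4) = 1.
Summed: m(H) = 1/2 + 3/2 + 1 = 3.
So m(A \ H) = 7 - 3 = 4.

4


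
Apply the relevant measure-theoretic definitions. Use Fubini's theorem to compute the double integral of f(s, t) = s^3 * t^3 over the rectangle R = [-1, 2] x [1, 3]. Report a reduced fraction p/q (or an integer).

f(s, t) is a tensor product of a function of s and a function of t, and both factors are bounded continuous (hence Lebesgue integrable) on the rectangle, so Fubini's theorem applies:
  integral_R f d(m x m) = (integral_a1^b1 s^3 ds) * (integral_a2^b2 t^3 dt).
Inner integral in s: integral_{-1}^{2} s^3 ds = (2^4 - (-1)^4)/4
  = 15/4.
Inner integral in t: integral_{1}^{3} t^3 dt = (3^4 - 1^4)/4
  = 20.
Product: (15/4) * (20) = 75.

75


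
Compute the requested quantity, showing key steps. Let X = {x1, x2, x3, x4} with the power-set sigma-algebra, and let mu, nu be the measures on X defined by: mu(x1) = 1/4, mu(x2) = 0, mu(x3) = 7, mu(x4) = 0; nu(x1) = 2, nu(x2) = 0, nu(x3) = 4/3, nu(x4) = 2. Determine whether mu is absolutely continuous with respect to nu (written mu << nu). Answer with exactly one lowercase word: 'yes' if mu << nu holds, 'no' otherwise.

mu << nu means: every nu-null measurable set is also mu-null; equivalently, for every atom x, if nu({x}) = 0 then mu({x}) = 0.
Checking each atom:
  x1: nu = 2 > 0 -> no constraint.
  x2: nu = 0, mu = 0 -> consistent with mu << nu.
  x3: nu = 4/3 > 0 -> no constraint.
  x4: nu = 2 > 0 -> no constraint.
No atom violates the condition. Therefore mu << nu.

yes
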